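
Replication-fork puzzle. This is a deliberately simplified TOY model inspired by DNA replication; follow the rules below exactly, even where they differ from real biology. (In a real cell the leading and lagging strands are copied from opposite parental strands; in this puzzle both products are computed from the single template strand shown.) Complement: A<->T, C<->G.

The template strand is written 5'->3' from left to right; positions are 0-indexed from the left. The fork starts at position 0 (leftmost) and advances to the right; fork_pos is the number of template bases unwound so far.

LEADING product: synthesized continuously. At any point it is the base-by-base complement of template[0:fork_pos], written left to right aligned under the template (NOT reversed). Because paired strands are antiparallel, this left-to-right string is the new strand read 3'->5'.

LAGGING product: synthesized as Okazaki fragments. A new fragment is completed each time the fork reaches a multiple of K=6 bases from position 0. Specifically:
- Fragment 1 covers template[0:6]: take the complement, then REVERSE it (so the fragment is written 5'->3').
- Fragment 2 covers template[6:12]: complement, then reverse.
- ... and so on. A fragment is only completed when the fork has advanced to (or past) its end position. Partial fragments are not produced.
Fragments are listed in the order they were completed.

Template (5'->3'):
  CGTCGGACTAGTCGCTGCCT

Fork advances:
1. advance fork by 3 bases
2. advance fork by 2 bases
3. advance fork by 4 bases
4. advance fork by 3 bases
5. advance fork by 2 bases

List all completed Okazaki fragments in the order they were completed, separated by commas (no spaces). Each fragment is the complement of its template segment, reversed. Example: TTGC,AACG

Answer: CCGACG,ACTAGT

Derivation:
Step 1: advance 3 -> fork_pos = 0 + 3 = 3. Next multiple of 6 is 6 (not reached); still 0 fragment(s).
Step 2: advance 2 -> fork_pos = 3 + 2 = 5. Next multiple of 6 is 6 (not reached); still 0 fragment(s).
Step 3: advance 4 -> fork_pos = 5 + 4 = 9. Reached multiple(s) of 6: 6 -> fragment 1 completed (1 total).
Step 4: advance 3 -> fork_pos = 9 + 3 = 12. Reached multiple(s) of 6: 12 -> fragment 2 completed (2 total).
Step 5: advance 2 -> fork_pos = 12 + 2 = 14. Next multiple of 6 is 18 (not reached); still 2 fragment(s).
Final fork_pos = 14, so 2 fragment(s) are complete. Build each: template segment -> complement -> reverse.
Fragment 1: template[0:6] = CGTCGG -> complement GCAGCC -> reversed CCGACG
Fragment 2: template[6:12] = ACTAGT -> complement TGATCA -> reversed ACTAGT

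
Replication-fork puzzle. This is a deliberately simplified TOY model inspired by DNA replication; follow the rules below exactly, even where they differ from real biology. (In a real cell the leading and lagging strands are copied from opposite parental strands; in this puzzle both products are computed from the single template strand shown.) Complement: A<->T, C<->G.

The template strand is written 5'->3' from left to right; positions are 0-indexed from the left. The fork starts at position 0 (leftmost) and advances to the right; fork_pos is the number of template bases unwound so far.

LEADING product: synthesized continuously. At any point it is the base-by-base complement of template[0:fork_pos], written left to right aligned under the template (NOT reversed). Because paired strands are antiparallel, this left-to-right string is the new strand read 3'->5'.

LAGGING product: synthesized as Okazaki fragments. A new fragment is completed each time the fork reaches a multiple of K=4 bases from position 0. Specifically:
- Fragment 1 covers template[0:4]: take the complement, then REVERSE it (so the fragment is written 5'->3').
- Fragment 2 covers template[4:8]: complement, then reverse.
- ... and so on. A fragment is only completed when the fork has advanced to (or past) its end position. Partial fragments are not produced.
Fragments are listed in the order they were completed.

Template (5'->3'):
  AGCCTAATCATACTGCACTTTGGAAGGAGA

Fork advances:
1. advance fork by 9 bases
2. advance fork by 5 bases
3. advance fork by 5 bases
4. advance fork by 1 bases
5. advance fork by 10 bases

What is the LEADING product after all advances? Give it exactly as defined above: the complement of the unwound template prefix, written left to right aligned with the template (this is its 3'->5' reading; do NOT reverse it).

Answer: TCGGATTAGTATGACGTGAAACCTTCCTCT

Derivation:
Step 1: advance 9 -> fork_pos = 0 + 9 = 9.
Step 2: advance 5 -> fork_pos = 9 + 5 = 14.
Step 3: advance 5 -> fork_pos = 14 + 5 = 19.
Step 4: advance 1 -> fork_pos = 19 + 1 = 20.
Step 5: advance 10 -> fork_pos = 20 + 10 = 30.
Unwound prefix: template[0:30] = AGCCTAATCATACTGCACTTTGGAAGGAGA
Complement it base by base (A<->T, C<->G), keeping left-to-right order:
  [0:5] AGCCT -> TCGGA
  [5:10] AATCA -> TTAGT
  [10:15] TACTG -> ATGAC
  [15:20] CACTT -> GTGAA
  [20:25] TGGAA -> ACCTT
  [25:30] GGAGA -> CCTCT
Concatenate: TCGGATTAGTATGACGTGAAACCTTCCTCT (length 30; written aligned with the template, i.e. 3'->5').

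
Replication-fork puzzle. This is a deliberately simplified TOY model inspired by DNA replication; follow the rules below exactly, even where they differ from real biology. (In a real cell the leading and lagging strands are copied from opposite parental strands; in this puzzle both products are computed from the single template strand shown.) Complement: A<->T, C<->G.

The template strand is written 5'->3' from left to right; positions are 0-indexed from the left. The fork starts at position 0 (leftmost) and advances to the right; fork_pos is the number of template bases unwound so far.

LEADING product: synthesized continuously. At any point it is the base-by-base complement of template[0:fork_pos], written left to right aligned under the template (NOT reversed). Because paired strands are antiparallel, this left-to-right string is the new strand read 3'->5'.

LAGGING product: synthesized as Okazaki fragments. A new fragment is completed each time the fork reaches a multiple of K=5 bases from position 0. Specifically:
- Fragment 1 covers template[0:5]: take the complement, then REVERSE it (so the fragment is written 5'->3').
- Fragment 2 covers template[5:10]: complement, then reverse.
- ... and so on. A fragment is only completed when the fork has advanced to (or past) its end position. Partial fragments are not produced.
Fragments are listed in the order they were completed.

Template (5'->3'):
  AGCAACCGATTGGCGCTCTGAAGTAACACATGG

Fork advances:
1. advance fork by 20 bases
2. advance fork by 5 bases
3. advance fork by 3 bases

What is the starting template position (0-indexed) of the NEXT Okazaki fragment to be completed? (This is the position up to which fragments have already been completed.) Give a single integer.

Step 1: advance 20 -> fork_pos = 0 + 20 = 20. Reached multiple(s) of 5: 5, 10, 15, 20 -> fragments 1-4 completed (4 total).
Step 2: advance 5 -> fork_pos = 20 + 5 = 25. Reached multiple(s) of 5: 25 -> fragment 5 completed (5 total).
Step 3: advance 3 -> fork_pos = 25 + 3 = 28. Next multiple of 5 is 30 (not reached); still 5 fragment(s).
5 fragment(s) completed, covering template[0:25] (5 x 5 = 25). The next fragment, fragment 6, covers template[25:30], so it starts at position 25.

Answer: 25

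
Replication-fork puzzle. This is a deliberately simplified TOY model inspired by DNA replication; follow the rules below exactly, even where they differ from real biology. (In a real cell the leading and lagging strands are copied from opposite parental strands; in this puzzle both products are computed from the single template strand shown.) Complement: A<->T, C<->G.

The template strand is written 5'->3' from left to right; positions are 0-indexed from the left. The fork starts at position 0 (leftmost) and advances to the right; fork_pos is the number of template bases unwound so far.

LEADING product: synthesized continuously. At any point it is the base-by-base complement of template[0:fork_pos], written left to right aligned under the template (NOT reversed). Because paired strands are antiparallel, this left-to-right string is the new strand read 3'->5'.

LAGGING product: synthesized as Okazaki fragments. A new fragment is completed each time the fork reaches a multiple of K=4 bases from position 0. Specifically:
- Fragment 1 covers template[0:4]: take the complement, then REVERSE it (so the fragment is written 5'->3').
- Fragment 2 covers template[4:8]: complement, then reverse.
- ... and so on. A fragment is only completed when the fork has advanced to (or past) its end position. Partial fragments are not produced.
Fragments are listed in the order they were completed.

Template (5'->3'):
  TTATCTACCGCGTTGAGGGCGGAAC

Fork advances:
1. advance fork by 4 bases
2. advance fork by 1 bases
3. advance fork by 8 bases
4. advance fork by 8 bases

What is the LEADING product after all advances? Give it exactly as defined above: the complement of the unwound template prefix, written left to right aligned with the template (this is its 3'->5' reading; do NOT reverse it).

Step 1: advance 4 -> fork_pos = 0 + 4 = 4.
Step 2: advance 1 -> fork_pos = 4 + 1 = 5.
Step 3: advance 8 -> fork_pos = 5 + 8 = 13.
Step 4: advance 8 -> fork_pos = 13 + 8 = 21.
Unwound prefix: template[0:21] = TTATCTACCGCGTTGAGGGCG
Complement it base by base (A<->T, C<->G), keeping left-to-right order:
  [0:5] TTATC -> AATAG
  [5:10] TACCG -> ATGGC
  [10:15] CGTTG -> GCAAC
  [15:20] AGGGC -> TCCCG
  [20:21] G -> C
Concatenate: AATAGATGGCGCAACTCCCGC (length 21; written aligned with the template, i.e. 3'->5').

Answer: AATAGATGGCGCAACTCCCGC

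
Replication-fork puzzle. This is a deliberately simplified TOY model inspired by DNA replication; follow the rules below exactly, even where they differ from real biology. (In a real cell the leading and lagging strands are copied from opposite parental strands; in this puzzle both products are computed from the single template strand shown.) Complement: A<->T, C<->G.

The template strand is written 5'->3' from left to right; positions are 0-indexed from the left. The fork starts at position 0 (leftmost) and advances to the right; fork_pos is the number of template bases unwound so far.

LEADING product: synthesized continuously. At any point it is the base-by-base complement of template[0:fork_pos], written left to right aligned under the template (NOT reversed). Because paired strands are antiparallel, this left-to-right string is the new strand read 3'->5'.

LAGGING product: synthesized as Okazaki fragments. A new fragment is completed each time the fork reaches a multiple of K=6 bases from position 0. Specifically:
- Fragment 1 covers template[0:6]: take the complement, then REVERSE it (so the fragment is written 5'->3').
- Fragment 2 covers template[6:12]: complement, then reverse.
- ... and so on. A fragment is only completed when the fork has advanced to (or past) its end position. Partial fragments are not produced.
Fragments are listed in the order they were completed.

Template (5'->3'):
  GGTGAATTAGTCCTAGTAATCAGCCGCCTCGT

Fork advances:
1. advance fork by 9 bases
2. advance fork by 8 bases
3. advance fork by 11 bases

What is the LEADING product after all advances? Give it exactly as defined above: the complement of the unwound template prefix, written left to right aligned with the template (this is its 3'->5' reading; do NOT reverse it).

Step 1: advance 9 -> fork_pos = 0 + 9 = 9.
Step 2: advance 8 -> fork_pos = 9 + 8 = 17.
Step 3: advance 11 -> fork_pos = 17 + 11 = 28.
Unwound prefix: template[0:28] = GGTGAATTAGTCCTAGTAATCAGCCGCC
Complement it base by base (A<->T, C<->G), keeping left-to-right order:
  [0:5] GGTGA -> CCACT
  [5:10] ATTAG -> TAATC
  [10:15] TCCTA -> AGGAT
  [15:20] GTAAT -> CATTA
  [20:25] CAGCC -> GTCGG
  [25:28] GCC -> CGG
Concatenate: CCACTTAATCAGGATCATTAGTCGGCGG (length 28; written aligned with the template, i.e. 3'->5').

Answer: CCACTTAATCAGGATCATTAGTCGGCGG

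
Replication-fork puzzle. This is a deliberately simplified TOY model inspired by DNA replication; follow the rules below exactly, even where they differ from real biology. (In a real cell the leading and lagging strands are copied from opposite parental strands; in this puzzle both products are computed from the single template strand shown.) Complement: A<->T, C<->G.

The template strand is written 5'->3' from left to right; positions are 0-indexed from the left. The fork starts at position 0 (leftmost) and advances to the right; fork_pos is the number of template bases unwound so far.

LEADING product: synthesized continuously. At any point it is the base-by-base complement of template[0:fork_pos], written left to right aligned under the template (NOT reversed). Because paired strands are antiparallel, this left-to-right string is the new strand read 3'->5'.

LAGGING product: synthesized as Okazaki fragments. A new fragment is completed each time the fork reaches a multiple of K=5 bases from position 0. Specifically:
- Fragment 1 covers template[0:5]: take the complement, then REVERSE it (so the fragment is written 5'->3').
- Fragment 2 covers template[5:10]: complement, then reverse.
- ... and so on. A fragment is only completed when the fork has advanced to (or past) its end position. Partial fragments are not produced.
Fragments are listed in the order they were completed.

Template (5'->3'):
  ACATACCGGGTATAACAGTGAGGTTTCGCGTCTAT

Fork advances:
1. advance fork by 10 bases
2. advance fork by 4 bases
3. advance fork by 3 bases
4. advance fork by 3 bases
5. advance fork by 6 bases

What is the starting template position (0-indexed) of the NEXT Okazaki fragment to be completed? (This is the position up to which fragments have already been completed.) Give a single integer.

Answer: 25

Derivation:
Step 1: advance 10 -> fork_pos = 0 + 10 = 10. Reached multiple(s) of 5: 5, 10 -> fragments 1-2 completed (2 total).
Step 2: advance 4 -> fork_pos = 10 + 4 = 14. Next multiple of 5 is 15 (not reached); still 2 fragment(s).
Step 3: advance 3 -> fork_pos = 14 + 3 = 17. Reached multiple(s) of 5: 15 -> fragment 3 completed (3 total).
Step 4: advance 3 -> fork_pos = 17 + 3 = 20. Reached multiple(s) of 5: 20 -> fragment 4 completed (4 total).
Step 5: advance 6 -> fork_pos = 20 + 6 = 26. Reached multiple(s) of 5: 25 -> fragment 5 completed (5 total).
5 fragment(s) completed, covering template[0:25] (5 x 5 = 25). The next fragment, fragment 6, covers template[25:30], so it starts at position 25.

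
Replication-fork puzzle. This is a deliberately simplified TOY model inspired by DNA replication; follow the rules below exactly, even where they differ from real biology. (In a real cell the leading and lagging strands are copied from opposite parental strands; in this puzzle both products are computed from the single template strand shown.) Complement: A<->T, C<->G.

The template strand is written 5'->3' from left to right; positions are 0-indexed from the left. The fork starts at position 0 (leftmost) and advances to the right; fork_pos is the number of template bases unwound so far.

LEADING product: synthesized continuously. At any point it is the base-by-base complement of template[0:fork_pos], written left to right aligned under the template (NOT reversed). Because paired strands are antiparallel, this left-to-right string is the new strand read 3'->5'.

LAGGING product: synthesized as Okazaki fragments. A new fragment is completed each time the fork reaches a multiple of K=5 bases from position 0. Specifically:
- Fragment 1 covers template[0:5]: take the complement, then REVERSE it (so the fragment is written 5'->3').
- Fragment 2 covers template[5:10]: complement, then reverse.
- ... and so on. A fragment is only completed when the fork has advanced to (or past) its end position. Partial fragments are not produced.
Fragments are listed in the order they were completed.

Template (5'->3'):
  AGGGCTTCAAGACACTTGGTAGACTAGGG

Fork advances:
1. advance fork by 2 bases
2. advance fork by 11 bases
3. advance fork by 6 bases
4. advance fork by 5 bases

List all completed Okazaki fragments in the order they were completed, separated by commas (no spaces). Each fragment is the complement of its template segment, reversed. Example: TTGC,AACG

Step 1: advance 2 -> fork_pos = 0 + 2 = 2. Next multiple of 5 is 5 (not reached); still 0 fragment(s).
Step 2: advance 11 -> fork_pos = 2 + 11 = 13. Reached multiple(s) of 5: 5, 10 -> fragments 1-2 completed (2 total).
Step 3: advance 6 -> fork_pos = 13 + 6 = 19. Reached multiple(s) of 5: 15 -> fragment 3 completed (3 total).
Step 4: advance 5 -> fork_pos = 19 + 5 = 24. Reached multiple(s) of 5: 20 -> fragment 4 completed (4 total).
Final fork_pos = 24, so 4 fragment(s) are complete. Build each: template segment -> complement -> reverse.
Fragment 1: template[0:5] = AGGGC -> complement TCCCG -> reversed GCCCT
Fragment 2: template[5:10] = TTCAA -> complement AAGTT -> reversed TTGAA
Fragment 3: template[10:15] = GACAC -> complement CTGTG -> reversed GTGTC
Fragment 4: template[15:20] = TTGGT -> complement AACCA -> reversed ACCAA

Answer: GCCCT,TTGAA,GTGTC,ACCAA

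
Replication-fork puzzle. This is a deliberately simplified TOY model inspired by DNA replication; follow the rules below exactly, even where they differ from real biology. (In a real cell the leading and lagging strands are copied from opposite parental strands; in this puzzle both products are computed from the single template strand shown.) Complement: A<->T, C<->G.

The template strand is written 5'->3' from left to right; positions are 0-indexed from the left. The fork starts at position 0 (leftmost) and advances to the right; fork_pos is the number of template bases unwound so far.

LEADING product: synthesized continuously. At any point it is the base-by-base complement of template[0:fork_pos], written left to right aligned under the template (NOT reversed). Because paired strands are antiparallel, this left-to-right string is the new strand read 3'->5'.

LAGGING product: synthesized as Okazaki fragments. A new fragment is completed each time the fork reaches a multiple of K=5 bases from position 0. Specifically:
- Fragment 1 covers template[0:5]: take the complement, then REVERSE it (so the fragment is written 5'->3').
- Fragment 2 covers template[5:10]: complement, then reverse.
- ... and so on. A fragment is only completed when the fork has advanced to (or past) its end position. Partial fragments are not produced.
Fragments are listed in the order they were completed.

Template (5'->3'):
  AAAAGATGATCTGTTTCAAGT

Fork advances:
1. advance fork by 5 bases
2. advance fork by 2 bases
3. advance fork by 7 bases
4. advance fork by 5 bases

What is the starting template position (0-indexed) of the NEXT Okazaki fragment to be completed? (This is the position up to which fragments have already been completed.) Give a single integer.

Answer: 15

Derivation:
Step 1: advance 5 -> fork_pos = 0 + 5 = 5. Reached multiple(s) of 5: 5 -> fragment 1 completed (1 total).
Step 2: advance 2 -> fork_pos = 5 + 2 = 7. Next multiple of 5 is 10 (not reached); still 1 fragment(s).
Step 3: advance 7 -> fork_pos = 7 + 7 = 14. Reached multiple(s) of 5: 10 -> fragment 2 completed (2 total).
Step 4: advance 5 -> fork_pos = 14 + 5 = 19. Reached multiple(s) of 5: 15 -> fragment 3 completed (3 total).
3 fragment(s) completed, covering template[0:15] (3 x 5 = 15). The next fragment, fragment 4, covers template[15:20], so it starts at position 15.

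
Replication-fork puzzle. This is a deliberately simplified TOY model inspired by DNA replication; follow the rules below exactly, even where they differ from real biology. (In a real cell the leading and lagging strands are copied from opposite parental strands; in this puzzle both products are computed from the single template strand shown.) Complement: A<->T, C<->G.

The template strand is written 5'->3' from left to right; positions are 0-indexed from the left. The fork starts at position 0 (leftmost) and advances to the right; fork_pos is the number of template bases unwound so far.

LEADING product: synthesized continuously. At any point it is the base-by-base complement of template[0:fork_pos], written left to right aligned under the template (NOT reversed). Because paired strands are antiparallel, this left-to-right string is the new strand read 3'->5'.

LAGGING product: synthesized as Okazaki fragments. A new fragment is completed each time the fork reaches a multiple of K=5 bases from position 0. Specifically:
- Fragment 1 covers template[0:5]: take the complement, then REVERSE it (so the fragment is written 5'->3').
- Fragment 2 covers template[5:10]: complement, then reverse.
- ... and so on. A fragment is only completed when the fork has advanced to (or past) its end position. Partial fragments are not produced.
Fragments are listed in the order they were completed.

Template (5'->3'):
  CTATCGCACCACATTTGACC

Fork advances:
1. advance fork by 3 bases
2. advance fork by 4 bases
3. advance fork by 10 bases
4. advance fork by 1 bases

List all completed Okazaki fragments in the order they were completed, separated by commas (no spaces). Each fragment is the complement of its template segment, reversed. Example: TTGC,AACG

Step 1: advance 3 -> fork_pos = 0 + 3 = 3. Next multiple of 5 is 5 (not reached); still 0 fragment(s).
Step 2: advance 4 -> fork_pos = 3 + 4 = 7. Reached multiple(s) of 5: 5 -> fragment 1 completed (1 total).
Step 3: advance 10 -> fork_pos = 7 + 10 = 17. Reached multiple(s) of 5: 10, 15 -> fragments 2-3 completed (3 total).
Step 4: advance 1 -> fork_pos = 17 + 1 = 18. Next multiple of 5 is 20 (not reached); still 3 fragment(s).
Final fork_pos = 18, so 3 fragment(s) are complete. Build each: template segment -> complement -> reverse.
Fragment 1: template[0:5] = CTATC -> complement GATAG -> reversed GATAG
Fragment 2: template[5:10] = GCACC -> complement CGTGG -> reversed GGTGC
Fragment 3: template[10:15] = ACATT -> complement TGTAA -> reversed AATGT

Answer: GATAG,GGTGC,AATGT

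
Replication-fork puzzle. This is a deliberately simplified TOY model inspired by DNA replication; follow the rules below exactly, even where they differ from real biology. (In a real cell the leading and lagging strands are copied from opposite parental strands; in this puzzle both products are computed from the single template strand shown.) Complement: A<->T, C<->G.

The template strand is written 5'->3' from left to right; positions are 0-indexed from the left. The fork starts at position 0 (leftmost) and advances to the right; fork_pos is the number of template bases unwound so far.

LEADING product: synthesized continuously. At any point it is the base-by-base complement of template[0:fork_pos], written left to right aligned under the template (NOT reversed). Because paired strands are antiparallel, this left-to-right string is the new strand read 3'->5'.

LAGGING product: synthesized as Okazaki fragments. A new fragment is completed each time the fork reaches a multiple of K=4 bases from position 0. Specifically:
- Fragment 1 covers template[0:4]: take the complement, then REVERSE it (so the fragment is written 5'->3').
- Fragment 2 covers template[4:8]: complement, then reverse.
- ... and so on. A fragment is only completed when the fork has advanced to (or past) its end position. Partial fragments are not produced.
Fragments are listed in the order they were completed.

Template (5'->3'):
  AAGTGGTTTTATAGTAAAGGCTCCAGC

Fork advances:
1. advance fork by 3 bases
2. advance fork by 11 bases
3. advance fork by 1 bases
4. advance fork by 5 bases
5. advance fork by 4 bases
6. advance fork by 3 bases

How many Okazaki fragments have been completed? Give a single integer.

Step 1: advance 3 -> fork_pos = 0 + 3 = 3. Next multiple of 4 is 4 (not reached); still 0 fragment(s).
Step 2: advance 11 -> fork_pos = 3 + 11 = 14. Reached multiple(s) of 4: 4, 8, 12 -> fragments 1-3 completed (3 total).
Step 3: advance 1 -> fork_pos = 14 + 1 = 15. Next multiple of 4 is 16 (not reached); still 3 fragment(s).
Step 4: advance 5 -> fork_pos = 15 + 5 = 20. Reached multiple(s) of 4: 16, 20 -> fragments 4-5 completed (5 total).
Step 5: advance 4 -> fork_pos = 20 + 4 = 24. Reached multiple(s) of 4: 24 -> fragment 6 completed (6 total).
Step 6: advance 3 -> fork_pos = 24 + 3 = 27. Next multiple of 4 is 28 (not reached); still 6 fragment(s).
Check: final fork_pos = 27; the multiples of 4 that are <= 27 are 4..24 -> 27 // 4 = 6 completed fragment(s).

Answer: 6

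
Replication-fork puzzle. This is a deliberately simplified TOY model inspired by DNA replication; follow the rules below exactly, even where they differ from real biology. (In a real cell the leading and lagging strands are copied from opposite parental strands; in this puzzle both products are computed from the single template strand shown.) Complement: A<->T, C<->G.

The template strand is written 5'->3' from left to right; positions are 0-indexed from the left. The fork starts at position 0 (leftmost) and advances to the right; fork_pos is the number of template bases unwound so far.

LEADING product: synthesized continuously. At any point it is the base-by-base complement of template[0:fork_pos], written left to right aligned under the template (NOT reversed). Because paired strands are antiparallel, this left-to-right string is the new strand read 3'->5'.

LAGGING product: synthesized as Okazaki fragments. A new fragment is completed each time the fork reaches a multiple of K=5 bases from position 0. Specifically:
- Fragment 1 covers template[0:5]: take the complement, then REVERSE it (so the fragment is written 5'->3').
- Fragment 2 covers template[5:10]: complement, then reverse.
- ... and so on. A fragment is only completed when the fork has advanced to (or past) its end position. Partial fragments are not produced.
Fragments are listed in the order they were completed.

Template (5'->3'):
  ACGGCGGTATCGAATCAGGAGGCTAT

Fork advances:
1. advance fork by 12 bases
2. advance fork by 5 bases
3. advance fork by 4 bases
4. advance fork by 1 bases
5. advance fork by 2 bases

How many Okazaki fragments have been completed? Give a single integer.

Answer: 4

Derivation:
Step 1: advance 12 -> fork_pos = 0 + 12 = 12. Reached multiple(s) of 5: 5, 10 -> fragments 1-2 completed (2 total).
Step 2: advance 5 -> fork_pos = 12 + 5 = 17. Reached multiple(s) of 5: 15 -> fragment 3 completed (3 total).
Step 3: advance 4 -> fork_pos = 17 + 4 = 21. Reached multiple(s) of 5: 20 -> fragment 4 completed (4 total).
Step 4: advance 1 -> fork_pos = 21 + 1 = 22. Next multiple of 5 is 25 (not reached); still 4 fragment(s).
Step 5: advance 2 -> fork_pos = 22 + 2 = 24. Next multiple of 5 is 25 (not reached); still 4 fragment(s).
Check: final fork_pos = 24; the multiples of 5 that are <= 24 are 5..20 -> 24 // 5 = 4 completed fragment(s).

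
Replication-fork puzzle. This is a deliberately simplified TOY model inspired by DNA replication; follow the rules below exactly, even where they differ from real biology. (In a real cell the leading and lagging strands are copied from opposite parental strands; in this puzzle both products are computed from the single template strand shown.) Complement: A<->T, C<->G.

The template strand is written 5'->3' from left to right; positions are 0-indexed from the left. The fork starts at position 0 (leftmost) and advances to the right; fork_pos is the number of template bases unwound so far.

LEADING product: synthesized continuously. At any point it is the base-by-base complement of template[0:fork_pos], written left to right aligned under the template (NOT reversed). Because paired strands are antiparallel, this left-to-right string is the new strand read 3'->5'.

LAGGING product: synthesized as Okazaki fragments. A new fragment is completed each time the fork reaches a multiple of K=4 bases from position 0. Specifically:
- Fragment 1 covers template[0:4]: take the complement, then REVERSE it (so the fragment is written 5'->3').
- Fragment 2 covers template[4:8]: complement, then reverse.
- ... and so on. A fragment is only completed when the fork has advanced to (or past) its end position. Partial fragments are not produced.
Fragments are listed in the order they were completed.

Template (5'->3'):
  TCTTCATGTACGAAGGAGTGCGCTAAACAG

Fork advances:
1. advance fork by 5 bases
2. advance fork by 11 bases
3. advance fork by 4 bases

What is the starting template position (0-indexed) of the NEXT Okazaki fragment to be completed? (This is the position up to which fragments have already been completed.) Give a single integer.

Answer: 20

Derivation:
Step 1: advance 5 -> fork_pos = 0 + 5 = 5. Reached multiple(s) of 4: 4 -> fragment 1 completed (1 total).
Step 2: advance 11 -> fork_pos = 5 + 11 = 16. Reached multiple(s) of 4: 8, 12, 16 -> fragments 2-4 completed (4 total).
Step 3: advance 4 -> fork_pos = 16 + 4 = 20. Reached multiple(s) of 4: 20 -> fragment 5 completed (5 total).
5 fragment(s) completed, covering template[0:20] (5 x 4 = 20). The next fragment, fragment 6, covers template[20:24], so it starts at position 20.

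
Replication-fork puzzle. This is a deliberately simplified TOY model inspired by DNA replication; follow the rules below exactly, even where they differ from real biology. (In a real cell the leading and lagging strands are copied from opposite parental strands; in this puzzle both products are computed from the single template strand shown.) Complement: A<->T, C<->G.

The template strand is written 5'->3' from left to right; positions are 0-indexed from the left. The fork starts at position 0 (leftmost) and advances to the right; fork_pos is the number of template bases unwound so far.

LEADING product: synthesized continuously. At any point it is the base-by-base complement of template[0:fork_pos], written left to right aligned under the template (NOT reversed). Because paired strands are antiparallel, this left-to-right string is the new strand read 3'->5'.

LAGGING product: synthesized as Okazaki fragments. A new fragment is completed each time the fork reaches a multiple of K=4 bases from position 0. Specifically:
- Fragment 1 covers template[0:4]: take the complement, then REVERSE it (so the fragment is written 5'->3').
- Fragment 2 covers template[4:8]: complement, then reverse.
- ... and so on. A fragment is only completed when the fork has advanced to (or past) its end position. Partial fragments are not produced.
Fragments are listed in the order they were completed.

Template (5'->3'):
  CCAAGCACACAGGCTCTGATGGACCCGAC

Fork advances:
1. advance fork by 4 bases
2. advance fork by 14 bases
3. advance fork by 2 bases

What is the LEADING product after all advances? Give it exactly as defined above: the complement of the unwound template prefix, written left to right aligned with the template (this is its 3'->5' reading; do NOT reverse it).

Answer: GGTTCGTGTGTCCGAGACTA

Derivation:
Step 1: advance 4 -> fork_pos = 0 + 4 = 4.
Step 2: advance 14 -> fork_pos = 4 + 14 = 18.
Step 3: advance 2 -> fork_pos = 18 + 2 = 20.
Unwound prefix: template[0:20] = CCAAGCACACAGGCTCTGAT
Complement it base by base (A<->T, C<->G), keeping left-to-right order:
  [0:5] CCAAG -> GGTTC
  [5:10] CACAC -> GTGTG
  [10:15] AGGCT -> TCCGA
  [15:20] CTGAT -> GACTA
Concatenate: GGTTCGTGTGTCCGAGACTA (length 20; written aligned with the template, i.e. 3'->5').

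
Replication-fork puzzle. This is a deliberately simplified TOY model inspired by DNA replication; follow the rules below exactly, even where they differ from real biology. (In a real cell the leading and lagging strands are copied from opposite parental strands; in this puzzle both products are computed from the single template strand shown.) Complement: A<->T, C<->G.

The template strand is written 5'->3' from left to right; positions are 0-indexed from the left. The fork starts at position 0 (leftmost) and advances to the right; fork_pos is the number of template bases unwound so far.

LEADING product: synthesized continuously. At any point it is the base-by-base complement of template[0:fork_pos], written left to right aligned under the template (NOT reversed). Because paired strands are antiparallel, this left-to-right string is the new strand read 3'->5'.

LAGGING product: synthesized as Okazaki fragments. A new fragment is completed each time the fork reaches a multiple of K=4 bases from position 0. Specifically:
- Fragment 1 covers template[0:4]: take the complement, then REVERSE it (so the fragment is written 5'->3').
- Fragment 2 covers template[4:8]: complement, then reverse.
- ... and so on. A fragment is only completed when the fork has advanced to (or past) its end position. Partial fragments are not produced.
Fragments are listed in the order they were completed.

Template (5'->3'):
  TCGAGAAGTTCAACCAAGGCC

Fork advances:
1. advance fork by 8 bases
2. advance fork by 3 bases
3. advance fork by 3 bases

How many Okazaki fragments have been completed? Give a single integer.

Step 1: advance 8 -> fork_pos = 0 + 8 = 8. Reached multiple(s) of 4: 4, 8 -> fragments 1-2 completed (2 total).
Step 2: advance 3 -> fork_pos = 8 + 3 = 11. Next multiple of 4 is 12 (not reached); still 2 fragment(s).
Step 3: advance 3 -> fork_pos = 11 + 3 = 14. Reached multiple(s) of 4: 12 -> fragment 3 completed (3 total).
Check: final fork_pos = 14; the multiples of 4 that are <= 14 are 4..12 -> 14 // 4 = 3 completed fragment(s).

Answer: 3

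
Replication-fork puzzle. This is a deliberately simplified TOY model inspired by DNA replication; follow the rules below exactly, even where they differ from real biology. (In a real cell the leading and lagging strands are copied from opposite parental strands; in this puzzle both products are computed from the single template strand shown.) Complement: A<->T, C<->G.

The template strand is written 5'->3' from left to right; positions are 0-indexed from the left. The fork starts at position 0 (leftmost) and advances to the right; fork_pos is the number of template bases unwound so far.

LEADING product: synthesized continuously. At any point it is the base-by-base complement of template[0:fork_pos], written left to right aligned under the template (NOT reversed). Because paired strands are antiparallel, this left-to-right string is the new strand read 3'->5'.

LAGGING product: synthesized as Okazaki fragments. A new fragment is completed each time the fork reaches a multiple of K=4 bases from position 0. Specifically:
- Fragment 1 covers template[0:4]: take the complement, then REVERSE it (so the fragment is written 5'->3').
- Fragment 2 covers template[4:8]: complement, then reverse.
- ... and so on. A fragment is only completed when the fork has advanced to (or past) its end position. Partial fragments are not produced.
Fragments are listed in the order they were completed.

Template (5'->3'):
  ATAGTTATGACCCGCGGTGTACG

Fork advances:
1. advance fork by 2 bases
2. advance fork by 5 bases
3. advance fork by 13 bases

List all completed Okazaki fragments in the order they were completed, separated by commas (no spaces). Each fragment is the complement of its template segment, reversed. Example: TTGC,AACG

Step 1: advance 2 -> fork_pos = 0 + 2 = 2. Next multiple of 4 is 4 (not reached); still 0 fragment(s).
Step 2: advance 5 -> fork_pos = 2 + 5 = 7. Reached multiple(s) of 4: 4 -> fragment 1 completed (1 total).
Step 3: advance 13 -> fork_pos = 7 + 13 = 20. Reached multiple(s) of 4: 8, 12, 16, 20 -> fragments 2-5 completed (5 total).
Final fork_pos = 20, so 5 fragment(s) are complete. Build each: template segment -> complement -> reverse.
Fragment 1: template[0:4] = ATAG -> complement TATC -> reversed CTAT
Fragment 2: template[4:8] = TTAT -> complement AATA -> reversed ATAA
Fragment 3: template[8:12] = GACC -> complement CTGG -> reversed GGTC
Fragment 4: template[12:16] = CGCG -> complement GCGC -> reversed CGCG
Fragment 5: template[16:20] = GTGT -> complement CACA -> reversed ACAC

Answer: CTAT,ATAA,GGTC,CGCG,ACAC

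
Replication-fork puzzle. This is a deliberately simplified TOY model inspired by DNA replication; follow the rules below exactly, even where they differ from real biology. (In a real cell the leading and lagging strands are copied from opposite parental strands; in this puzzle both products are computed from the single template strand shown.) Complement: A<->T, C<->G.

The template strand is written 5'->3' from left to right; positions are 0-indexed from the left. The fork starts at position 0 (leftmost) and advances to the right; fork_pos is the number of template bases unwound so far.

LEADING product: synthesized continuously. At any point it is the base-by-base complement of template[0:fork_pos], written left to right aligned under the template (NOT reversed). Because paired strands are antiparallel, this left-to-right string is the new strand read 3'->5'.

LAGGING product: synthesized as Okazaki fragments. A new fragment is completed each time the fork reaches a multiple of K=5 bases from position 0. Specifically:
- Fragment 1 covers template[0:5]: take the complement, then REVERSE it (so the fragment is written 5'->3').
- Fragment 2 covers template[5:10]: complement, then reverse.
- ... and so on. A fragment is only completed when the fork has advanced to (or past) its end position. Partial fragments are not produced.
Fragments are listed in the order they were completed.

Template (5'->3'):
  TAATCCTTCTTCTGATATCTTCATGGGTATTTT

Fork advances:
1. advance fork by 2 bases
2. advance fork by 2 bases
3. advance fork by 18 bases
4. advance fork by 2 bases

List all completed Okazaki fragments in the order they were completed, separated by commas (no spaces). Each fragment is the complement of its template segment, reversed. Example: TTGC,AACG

Answer: GATTA,AGAAG,TCAGA,AGATA

Derivation:
Step 1: advance 2 -> fork_pos = 0 + 2 = 2. Next multiple of 5 is 5 (not reached); still 0 fragment(s).
Step 2: advance 2 -> fork_pos = 2 + 2 = 4. Next multiple of 5 is 5 (not reached); still 0 fragment(s).
Step 3: advance 18 -> fork_pos = 4 + 18 = 22. Reached multiple(s) of 5: 5, 10, 15, 20 -> fragments 1-4 completed (4 total).
Step 4: advance 2 -> fork_pos = 22 + 2 = 24. Next multiple of 5 is 25 (not reached); still 4 fragment(s).
Final fork_pos = 24, so 4 fragment(s) are complete. Build each: template segment -> complement -> reverse.
Fragment 1: template[0:5] = TAATC -> complement ATTAG -> reversed GATTA
Fragment 2: template[5:10] = CTTCT -> complement GAAGA -> reversed AGAAG
Fragment 3: template[10:15] = TCTGA -> complement AGACT -> reversed TCAGA
Fragment 4: template[15:20] = TATCT -> complement ATAGA -> reversed AGATA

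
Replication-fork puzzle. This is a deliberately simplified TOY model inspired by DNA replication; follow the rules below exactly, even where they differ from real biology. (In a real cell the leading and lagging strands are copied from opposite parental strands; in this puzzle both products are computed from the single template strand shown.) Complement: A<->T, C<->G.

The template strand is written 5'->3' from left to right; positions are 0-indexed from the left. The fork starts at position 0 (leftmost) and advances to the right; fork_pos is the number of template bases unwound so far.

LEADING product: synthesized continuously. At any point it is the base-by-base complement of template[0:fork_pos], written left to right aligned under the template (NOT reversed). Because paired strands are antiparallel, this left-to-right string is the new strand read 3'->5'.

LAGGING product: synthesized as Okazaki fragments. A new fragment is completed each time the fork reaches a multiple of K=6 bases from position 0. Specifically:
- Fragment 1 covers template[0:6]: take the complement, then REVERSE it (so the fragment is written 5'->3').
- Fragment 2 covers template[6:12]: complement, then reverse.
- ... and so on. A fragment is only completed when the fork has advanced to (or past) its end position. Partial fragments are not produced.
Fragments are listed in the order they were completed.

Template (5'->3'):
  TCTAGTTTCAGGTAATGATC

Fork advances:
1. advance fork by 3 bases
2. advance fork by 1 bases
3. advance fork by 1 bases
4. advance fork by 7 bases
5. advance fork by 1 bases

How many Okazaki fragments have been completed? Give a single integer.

Step 1: advance 3 -> fork_pos = 0 + 3 = 3. Next multiple of 6 is 6 (not reached); still 0 fragment(s).
Step 2: advance 1 -> fork_pos = 3 + 1 = 4. Next multiple of 6 is 6 (not reached); still 0 fragment(s).
Step 3: advance 1 -> fork_pos = 4 + 1 = 5. Next multiple of 6 is 6 (not reached); still 0 fragment(s).
Step 4: advance 7 -> fork_pos = 5 + 7 = 12. Reached multiple(s) of 6: 6, 12 -> fragments 1-2 completed (2 total).
Step 5: advance 1 -> fork_pos = 12 + 1 = 13. Next multiple of 6 is 18 (not reached); still 2 fragment(s).
Check: final fork_pos = 13; the multiples of 6 that are <= 13 are 6..12 -> 13 // 6 = 2 completed fragment(s).

Answer: 2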